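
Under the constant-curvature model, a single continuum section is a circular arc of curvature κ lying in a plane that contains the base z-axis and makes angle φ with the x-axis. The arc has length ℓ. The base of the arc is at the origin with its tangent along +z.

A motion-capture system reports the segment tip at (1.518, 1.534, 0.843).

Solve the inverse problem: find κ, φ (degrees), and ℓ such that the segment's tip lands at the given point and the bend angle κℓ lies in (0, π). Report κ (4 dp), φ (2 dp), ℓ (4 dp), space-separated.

0.8040 45.30 2.9809

ρ = √(x²+y²) = √(1.518² + 1.534²) = 2.15812
φ = atan2(y, x) mod 360° = atan2(1.534, 1.518) = 45.3004°
|p|² = ρ² + z² = 2.15812² + 0.843² = 5.36813
κ = 2ρ / |p|² = 2×2.15812 / 5.36813 = 0.80405
θ = 2·atan2(ρ, z) = 2·atan2(2.15812, 0.843) = 2.39681 rad
ℓ = θ/κ = 2.39681/0.80405 = 2.98092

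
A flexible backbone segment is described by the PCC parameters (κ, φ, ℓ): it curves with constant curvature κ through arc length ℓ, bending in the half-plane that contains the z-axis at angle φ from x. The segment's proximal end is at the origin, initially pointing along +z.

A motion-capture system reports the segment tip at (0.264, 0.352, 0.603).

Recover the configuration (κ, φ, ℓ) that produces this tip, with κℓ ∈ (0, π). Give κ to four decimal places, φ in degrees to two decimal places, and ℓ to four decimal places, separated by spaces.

1.5793 53.13 0.7983

ρ = √(x²+y²) = √(0.264² + 0.352²) = 0.44000
φ = atan2(y, x) mod 360° = atan2(0.352, 0.264) = 53.1301°
|p|² = ρ² + z² = 0.44000² + 0.603² = 0.55721
κ = 2ρ / |p|² = 2×0.44000 / 0.55721 = 1.57930
θ = 2·atan2(ρ, z) = 2·atan2(0.44000, 0.603) = 1.26074 rad
ℓ = θ/κ = 1.26074/1.57930 = 0.79829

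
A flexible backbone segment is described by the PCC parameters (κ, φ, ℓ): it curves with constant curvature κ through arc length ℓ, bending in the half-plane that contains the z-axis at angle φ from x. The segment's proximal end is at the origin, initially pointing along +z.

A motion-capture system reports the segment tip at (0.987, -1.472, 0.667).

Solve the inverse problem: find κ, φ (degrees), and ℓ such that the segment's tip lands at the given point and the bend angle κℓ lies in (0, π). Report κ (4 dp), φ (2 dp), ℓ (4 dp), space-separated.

ρ = √(x²+y²) = √(0.987² + -1.472²) = 1.77227
φ = atan2(y, x) mod 360° = atan2(-1.472, 0.987) = 303.8425°
|p|² = ρ² + z² = 1.77227² + 0.667² = 3.58584
κ = 2ρ / |p|² = 2×1.77227 / 3.58584 = 0.98848
θ = 2·atan2(ρ, z) = 2·atan2(1.77227, 0.667) = 2.42168 rad
ℓ = θ/κ = 2.42168/0.98848 = 2.44989

0.9885 303.84 2.4499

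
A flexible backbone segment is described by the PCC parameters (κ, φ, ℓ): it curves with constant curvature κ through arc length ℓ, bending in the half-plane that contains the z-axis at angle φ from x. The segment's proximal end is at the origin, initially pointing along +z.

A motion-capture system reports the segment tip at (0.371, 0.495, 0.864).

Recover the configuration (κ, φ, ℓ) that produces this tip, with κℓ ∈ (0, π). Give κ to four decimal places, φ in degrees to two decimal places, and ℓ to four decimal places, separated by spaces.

ρ = √(x²+y²) = √(0.371² + 0.495²) = 0.61860
φ = atan2(y, x) mod 360° = atan2(0.495, 0.371) = 53.1486°
|p|² = ρ² + z² = 0.61860² + 0.864² = 1.12916
κ = 2ρ / |p|² = 2×0.61860 / 1.12916 = 1.09568
θ = 2·atan2(ρ, z) = 2·atan2(0.61860, 0.864) = 1.24273 rad
ℓ = θ/κ = 1.24273/1.09568 = 1.13421

1.0957 53.15 1.1342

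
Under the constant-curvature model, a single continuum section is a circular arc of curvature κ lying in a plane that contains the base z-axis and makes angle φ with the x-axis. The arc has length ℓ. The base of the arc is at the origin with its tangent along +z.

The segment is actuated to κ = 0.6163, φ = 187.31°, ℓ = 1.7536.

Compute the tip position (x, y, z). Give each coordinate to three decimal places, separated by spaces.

θ = κ·ℓ = 0.6163 × 1.7536 = 1.08074 rad
ρ = (1 − cos θ)/κ = (1 − 0.47067)/0.6163 = 0.85888
z = sin θ / κ = 0.88231/0.6163 = 1.43162
x = ρ cos φ = 0.85888 × cos(187.31°) = -0.85190
y = ρ sin φ = 0.85888 × sin(187.31°) = -0.10928

-0.852 -0.109 1.432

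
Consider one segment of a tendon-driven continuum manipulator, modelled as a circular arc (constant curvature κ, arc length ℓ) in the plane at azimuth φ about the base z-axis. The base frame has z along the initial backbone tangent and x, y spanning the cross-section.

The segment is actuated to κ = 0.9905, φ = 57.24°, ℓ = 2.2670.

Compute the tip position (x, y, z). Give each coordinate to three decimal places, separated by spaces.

θ = κ·ℓ = 0.9905 × 2.2670 = 2.24546 rad
ρ = (1 − cos θ)/κ = (1 − -0.62464)/0.9905 = 1.64022
z = sin θ / κ = 0.78091/0.9905 = 0.78840
x = ρ cos φ = 1.64022 × cos(57.24°) = 0.88756
y = ρ sin φ = 1.64022 × sin(57.24°) = 1.37933

0.888 1.379 0.788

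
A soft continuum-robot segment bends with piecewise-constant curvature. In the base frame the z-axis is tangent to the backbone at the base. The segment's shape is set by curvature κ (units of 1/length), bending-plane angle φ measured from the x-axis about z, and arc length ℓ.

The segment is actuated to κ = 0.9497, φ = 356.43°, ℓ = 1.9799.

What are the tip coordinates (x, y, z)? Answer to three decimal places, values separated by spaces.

θ = κ·ℓ = 0.9497 × 1.9799 = 1.88031 rad
ρ = (1 − cos θ)/κ = (1 − -0.30460)/0.9497 = 1.37369
z = sin θ / κ = 0.95248/0.9497 = 1.00293
x = ρ cos φ = 1.37369 × cos(356.43°) = 1.37103
y = ρ sin φ = 1.37369 × sin(356.43°) = -0.08554

1.371 -0.086 1.003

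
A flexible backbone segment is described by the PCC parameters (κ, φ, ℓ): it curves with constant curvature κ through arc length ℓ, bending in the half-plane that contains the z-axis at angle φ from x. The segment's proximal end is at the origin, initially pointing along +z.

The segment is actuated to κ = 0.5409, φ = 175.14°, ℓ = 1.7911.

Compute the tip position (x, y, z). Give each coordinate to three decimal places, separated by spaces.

-0.799 0.068 1.524

θ = κ·ℓ = 0.5409 × 1.7911 = 0.96881 rad
ρ = (1 − cos θ)/κ = (1 − 0.56628)/0.5409 = 0.80184
z = sin θ / κ = 0.82421/0.5409 = 1.52378
x = ρ cos φ = 0.80184 × cos(175.14°) = -0.79896
y = ρ sin φ = 0.80184 × sin(175.14°) = 0.06793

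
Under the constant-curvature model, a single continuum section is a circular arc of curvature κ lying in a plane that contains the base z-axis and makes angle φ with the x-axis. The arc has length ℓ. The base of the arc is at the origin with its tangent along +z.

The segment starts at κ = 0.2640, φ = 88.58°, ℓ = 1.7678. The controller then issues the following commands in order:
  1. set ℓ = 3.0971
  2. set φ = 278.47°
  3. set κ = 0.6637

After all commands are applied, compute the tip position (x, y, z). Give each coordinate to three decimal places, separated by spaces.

0.325 -2.185 1.333

initial: κ=0.2640, φ=88.58°, ℓ=1.7678
cmd 1: set ℓ=3.0971 → (κ,φ,ℓ)=(0.2640,88.58°,3.0971) → tip=(0.0297,1.1968,2.7634)
cmd 2: set φ=278.47° → (κ,φ,ℓ)=(0.2640,278.47°,3.0971) → tip=(0.1763,-1.1841,2.7634)
cmd 3: set κ=0.6637 → (κ,φ,ℓ)=(0.6637,278.47°,3.0971) → tip=(0.3253,-2.1847,1.3331)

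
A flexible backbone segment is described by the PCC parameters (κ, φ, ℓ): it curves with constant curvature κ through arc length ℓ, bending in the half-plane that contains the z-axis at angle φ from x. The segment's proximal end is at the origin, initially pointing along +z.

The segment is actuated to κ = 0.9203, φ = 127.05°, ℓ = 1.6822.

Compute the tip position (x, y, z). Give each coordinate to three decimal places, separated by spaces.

-0.640 0.848 1.086

θ = κ·ℓ = 0.9203 × 1.6822 = 1.54813 rad
ρ = (1 − cos θ)/κ = (1 − 0.02267)/0.9203 = 1.06197
z = sin θ / κ = 0.99974/0.9203 = 1.08632
x = ρ cos φ = 1.06197 × cos(127.05°) = -0.63985
y = ρ sin φ = 1.06197 × sin(127.05°) = 0.84757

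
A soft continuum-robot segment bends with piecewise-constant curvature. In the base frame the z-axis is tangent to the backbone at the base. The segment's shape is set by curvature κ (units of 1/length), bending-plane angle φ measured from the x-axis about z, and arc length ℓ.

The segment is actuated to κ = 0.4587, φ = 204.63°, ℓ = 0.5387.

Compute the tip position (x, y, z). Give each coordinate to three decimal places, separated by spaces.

θ = κ·ℓ = 0.4587 × 0.5387 = 0.24710 rad
ρ = (1 − cos θ)/κ = (1 − 0.96963)/0.4587 = 0.06622
z = sin θ / κ = 0.24459/0.4587 = 0.53323
x = ρ cos φ = 0.06622 × cos(204.63°) = -0.06019
y = ρ sin φ = 0.06622 × sin(204.63°) = -0.02760

-0.060 -0.028 0.533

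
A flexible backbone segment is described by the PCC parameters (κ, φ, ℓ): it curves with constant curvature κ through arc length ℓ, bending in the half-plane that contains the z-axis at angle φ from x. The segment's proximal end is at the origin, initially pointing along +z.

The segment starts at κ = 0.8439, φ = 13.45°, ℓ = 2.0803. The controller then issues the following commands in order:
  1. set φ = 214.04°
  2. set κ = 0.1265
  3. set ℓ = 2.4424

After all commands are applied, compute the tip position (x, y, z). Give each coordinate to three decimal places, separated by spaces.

-0.310 -0.210 2.404

initial: κ=0.8439, φ=13.45°, ℓ=2.0803
cmd 1: set φ=214.04° → (κ,φ,ℓ)=(0.8439,214.04°,2.0803) → tip=(-1.1623,-0.7852,1.1648)
cmd 2: set κ=0.1265 → (κ,φ,ℓ)=(0.1265,214.04°,2.0803) → tip=(-0.2255,-0.1523,2.0564)
cmd 3: set ℓ=2.4424 → (κ,φ,ℓ)=(0.1265,214.04°,2.4424) → tip=(-0.3102,-0.2095,2.4037)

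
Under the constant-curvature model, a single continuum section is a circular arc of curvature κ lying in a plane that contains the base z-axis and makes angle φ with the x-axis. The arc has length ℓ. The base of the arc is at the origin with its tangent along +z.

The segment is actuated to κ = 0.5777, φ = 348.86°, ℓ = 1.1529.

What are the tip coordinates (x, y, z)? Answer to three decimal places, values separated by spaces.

0.363 -0.071 1.070

θ = κ·ℓ = 0.5777 × 1.1529 = 0.66603 rad
ρ = (1 − cos θ)/κ = (1 − 0.78628)/0.5777 = 0.36995
z = sin θ / κ = 0.61787/0.5777 = 1.06953
x = ρ cos φ = 0.36995 × cos(348.86°) = 0.36298
y = ρ sin φ = 0.36995 × sin(348.86°) = -0.07148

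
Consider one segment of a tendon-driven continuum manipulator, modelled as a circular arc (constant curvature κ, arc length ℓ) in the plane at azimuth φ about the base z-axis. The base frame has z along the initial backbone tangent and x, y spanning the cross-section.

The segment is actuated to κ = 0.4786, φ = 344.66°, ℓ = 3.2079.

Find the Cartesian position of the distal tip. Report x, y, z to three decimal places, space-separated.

1.943 -0.533 2.088

θ = κ·ℓ = 0.4786 × 3.2079 = 1.53530 rad
ρ = (1 − cos θ)/κ = (1 − 0.03549)/0.4786 = 2.01528
z = sin θ / κ = 0.99937/0.4786 = 2.08811
x = ρ cos φ = 2.01528 × cos(344.66°) = 1.94348
y = ρ sin φ = 2.01528 × sin(344.66°) = -0.53313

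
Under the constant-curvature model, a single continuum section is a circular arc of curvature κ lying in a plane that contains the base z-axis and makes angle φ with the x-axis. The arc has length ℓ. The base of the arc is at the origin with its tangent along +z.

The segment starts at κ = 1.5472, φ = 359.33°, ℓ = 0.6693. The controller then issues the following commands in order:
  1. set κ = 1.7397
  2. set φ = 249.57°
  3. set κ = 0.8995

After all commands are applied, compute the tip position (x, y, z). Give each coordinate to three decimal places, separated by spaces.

-0.068 -0.183 0.630

initial: κ=1.5472, φ=359.33°, ℓ=0.6693
cmd 1: set κ=1.7397 → (κ,φ,ℓ)=(1.7397,359.33°,0.6693) → tip=(0.3476,-0.0041,0.5280)
cmd 2: set φ=249.57° → (κ,φ,ℓ)=(1.7397,249.57°,0.6693) → tip=(-0.1213,-0.3257,0.5280)
cmd 3: set κ=0.8995 → (κ,φ,ℓ)=(0.8995,249.57°,0.6693) → tip=(-0.0682,-0.1832,0.6296)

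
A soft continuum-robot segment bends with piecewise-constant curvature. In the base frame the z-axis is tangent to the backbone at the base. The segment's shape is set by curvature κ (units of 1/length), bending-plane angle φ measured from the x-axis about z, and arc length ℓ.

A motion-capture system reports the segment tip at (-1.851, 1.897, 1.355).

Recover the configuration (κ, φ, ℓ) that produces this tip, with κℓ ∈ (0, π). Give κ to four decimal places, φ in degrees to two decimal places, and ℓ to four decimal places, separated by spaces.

ρ = √(x²+y²) = √(-1.851² + 1.897²) = 2.65044
φ = atan2(y, x) mod 360° = atan2(1.897, -1.851) = 134.2968°
|p|² = ρ² + z² = 2.65044² + 1.355² = 8.86083
κ = 2ρ / |p|² = 2×2.65044 / 8.86083 = 0.59824
θ = 2·atan2(ρ, z) = 2·atan2(2.65044, 1.355) = 2.19640 rad
ℓ = θ/κ = 2.19640/0.59824 = 3.67146

0.5982 134.30 3.6715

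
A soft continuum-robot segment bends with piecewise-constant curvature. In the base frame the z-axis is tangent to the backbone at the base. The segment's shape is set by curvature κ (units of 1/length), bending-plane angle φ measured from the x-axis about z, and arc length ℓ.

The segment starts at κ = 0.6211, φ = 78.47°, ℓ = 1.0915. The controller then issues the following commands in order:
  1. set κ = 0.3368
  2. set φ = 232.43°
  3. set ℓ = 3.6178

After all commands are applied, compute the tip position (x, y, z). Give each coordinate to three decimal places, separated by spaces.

-1.186 -1.541 2.787

initial: κ=0.6211, φ=78.47°, ℓ=1.0915
cmd 1: set κ=0.3368 → (κ,φ,ℓ)=(0.3368,78.47°,1.0915) → tip=(0.0397,0.1944,1.0671)
cmd 2: set φ=232.43° → (κ,φ,ℓ)=(0.3368,232.43°,1.0915) → tip=(-0.1210,-0.1572,1.0671)
cmd 3: set ℓ=3.6178 → (κ,φ,ℓ)=(0.3368,232.43°,3.6178) → tip=(-1.1856,-1.5413,2.7867)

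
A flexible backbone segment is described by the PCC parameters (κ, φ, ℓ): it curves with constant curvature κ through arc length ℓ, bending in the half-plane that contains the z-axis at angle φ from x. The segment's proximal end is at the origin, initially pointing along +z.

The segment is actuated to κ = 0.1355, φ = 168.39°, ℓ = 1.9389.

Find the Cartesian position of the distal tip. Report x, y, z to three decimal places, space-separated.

θ = κ·ℓ = 0.1355 × 1.9389 = 0.26272 rad
ρ = (1 − cos θ)/κ = (1 − 0.96569)/0.1355 = 0.25323
z = sin θ / κ = 0.25971/0.1355 = 1.91667
x = ρ cos φ = 0.25323 × cos(168.39°) = -0.24805
y = ρ sin φ = 0.25323 × sin(168.39°) = 0.05096

-0.248 0.051 1.917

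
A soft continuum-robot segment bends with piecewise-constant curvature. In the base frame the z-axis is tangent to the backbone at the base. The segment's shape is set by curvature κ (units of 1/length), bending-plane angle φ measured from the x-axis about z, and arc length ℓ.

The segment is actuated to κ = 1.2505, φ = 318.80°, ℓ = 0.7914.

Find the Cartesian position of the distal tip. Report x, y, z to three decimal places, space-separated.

0.271 -0.238 0.668

θ = κ·ℓ = 1.2505 × 0.7914 = 0.98965 rad
ρ = (1 − cos θ)/κ = (1 − 0.54899)/1.2505 = 0.36067
z = sin θ / κ = 0.83583/1.2505 = 0.66840
x = ρ cos φ = 0.36067 × cos(318.80°) = 0.27137
y = ρ sin φ = 0.36067 × sin(318.80°) = -0.23757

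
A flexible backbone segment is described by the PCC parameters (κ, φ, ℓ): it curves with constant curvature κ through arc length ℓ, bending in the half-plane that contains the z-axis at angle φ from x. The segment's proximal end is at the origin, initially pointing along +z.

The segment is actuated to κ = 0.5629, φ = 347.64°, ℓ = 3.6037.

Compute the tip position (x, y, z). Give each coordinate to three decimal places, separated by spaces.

2.502 -0.548 1.594

θ = κ·ℓ = 0.5629 × 3.6037 = 2.02852 rad
ρ = (1 − cos θ)/κ = (1 − -0.44191)/0.5629 = 2.56157
z = sin θ / κ = 0.89706/0.5629 = 1.59364
x = ρ cos φ = 2.56157 × cos(347.64°) = 2.50220
y = ρ sin φ = 2.56157 × sin(347.64°) = -0.54831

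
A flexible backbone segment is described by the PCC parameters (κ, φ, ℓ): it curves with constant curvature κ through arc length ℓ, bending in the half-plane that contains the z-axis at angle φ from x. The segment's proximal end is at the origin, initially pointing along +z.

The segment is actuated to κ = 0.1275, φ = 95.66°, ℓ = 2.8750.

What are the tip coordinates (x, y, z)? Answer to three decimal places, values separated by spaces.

-0.051 0.519 2.811

θ = κ·ℓ = 0.1275 × 2.8750 = 0.36656 rad
ρ = (1 − cos θ)/κ = (1 − 0.93356)/0.1275 = 0.52106
z = sin θ / κ = 0.35841/0.1275 = 2.81105
x = ρ cos φ = 0.52106 × cos(95.66°) = -0.05139
y = ρ sin φ = 0.52106 × sin(95.66°) = 0.51852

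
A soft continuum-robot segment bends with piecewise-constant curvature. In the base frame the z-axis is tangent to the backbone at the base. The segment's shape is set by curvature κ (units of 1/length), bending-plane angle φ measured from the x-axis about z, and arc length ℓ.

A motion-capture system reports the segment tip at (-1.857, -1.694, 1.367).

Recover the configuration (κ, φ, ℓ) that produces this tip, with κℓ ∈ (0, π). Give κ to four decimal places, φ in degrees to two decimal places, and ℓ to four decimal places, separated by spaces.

0.6141 222.37 3.4938

ρ = √(x²+y²) = √(-1.857² + -1.694²) = 2.51358
φ = atan2(y, x) mod 360° = atan2(-1.694, -1.857) = 222.3718°
|p|² = ρ² + z² = 2.51358² + 1.367² = 8.18677
κ = 2ρ / |p|² = 2×2.51358 / 8.18677 = 0.61406
θ = 2·atan2(ρ, z) = 2·atan2(2.51358, 1.367) = 2.14538 rad
ℓ = θ/κ = 2.14538/0.61406 = 3.49377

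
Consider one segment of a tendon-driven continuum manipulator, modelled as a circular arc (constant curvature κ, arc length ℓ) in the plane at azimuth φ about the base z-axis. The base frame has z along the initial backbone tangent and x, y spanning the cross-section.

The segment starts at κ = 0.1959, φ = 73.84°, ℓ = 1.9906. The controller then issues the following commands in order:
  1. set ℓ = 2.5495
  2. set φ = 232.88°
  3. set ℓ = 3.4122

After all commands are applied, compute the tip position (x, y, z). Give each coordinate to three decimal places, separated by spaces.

initial: κ=0.1959, φ=73.84°, ℓ=1.9906
cmd 1: set ℓ=2.5495 → (κ,φ,ℓ)=(0.1959,73.84°,2.5495) → tip=(0.1735,0.5989,2.4448)
cmd 2: set φ=232.88° → (κ,φ,ℓ)=(0.1959,232.88°,2.5495) → tip=(-0.3763,-0.4972,2.4448)
cmd 3: set ℓ=3.4122 → (κ,φ,ℓ)=(0.1959,232.88°,3.4122) → tip=(-0.6630,-0.8760,3.1637)

-0.663 -0.876 3.164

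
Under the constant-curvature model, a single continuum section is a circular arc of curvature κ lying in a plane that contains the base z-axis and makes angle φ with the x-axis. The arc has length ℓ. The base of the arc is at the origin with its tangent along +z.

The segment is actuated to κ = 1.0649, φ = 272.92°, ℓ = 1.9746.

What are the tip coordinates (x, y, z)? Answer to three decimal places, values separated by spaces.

θ = κ·ℓ = 1.0649 × 1.9746 = 2.10275 rad
ρ = (1 − cos θ)/κ = (1 − -0.50722)/1.0649 = 1.41536
z = sin θ / κ = 0.86182/1.0649 = 0.80929
x = ρ cos φ = 1.41536 × cos(272.92°) = 0.07210
y = ρ sin φ = 1.41536 × sin(272.92°) = -1.41352

0.072 -1.414 0.809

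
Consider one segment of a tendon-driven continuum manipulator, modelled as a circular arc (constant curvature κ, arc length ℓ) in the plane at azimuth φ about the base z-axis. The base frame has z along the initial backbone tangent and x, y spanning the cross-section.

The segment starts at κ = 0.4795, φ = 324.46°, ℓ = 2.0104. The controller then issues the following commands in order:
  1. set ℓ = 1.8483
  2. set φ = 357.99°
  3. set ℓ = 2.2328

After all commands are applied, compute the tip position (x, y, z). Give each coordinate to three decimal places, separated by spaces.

initial: κ=0.4795, φ=324.46°, ℓ=2.0104
cmd 1: set ℓ=1.8483 → (κ,φ,ℓ)=(0.4795,324.46°,1.8483) → tip=(0.6240,-0.4457,1.6157)
cmd 2: set φ=357.99° → (κ,φ,ℓ)=(0.4795,357.99°,1.8483) → tip=(0.7663,-0.0269,1.6157)
cmd 3: set ℓ=2.2328 → (κ,φ,ℓ)=(0.4795,357.99°,2.2328) → tip=(1.0847,-0.0381,1.8300)

1.085 -0.038 1.830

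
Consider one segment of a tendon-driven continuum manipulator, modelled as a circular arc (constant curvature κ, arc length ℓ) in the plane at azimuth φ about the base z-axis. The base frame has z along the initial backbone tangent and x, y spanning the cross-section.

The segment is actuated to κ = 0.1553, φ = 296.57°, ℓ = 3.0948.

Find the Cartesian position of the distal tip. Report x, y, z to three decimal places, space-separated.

θ = κ·ℓ = 0.1553 × 3.0948 = 0.48062 rad
ρ = (1 − cos θ)/κ = (1 − 0.88671)/0.1553 = 0.72951
z = sin θ / κ = 0.46233/0.1553 = 2.97702
x = ρ cos φ = 0.72951 × cos(296.57°) = 0.32630
y = ρ sin φ = 0.72951 × sin(296.57°) = -0.65246

0.326 -0.652 2.977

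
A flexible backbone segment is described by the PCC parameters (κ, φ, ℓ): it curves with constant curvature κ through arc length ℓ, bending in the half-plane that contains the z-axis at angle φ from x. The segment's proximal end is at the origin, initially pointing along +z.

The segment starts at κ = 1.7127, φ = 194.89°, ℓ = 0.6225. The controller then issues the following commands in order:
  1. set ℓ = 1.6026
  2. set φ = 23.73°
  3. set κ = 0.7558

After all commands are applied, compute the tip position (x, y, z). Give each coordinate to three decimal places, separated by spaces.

initial: κ=1.7127, φ=194.89°, ℓ=0.6225
cmd 1: set ℓ=1.6026 → (κ,φ,ℓ)=(1.7127,194.89°,1.6026) → tip=(-1.0847,-0.2884,0.2257)
cmd 2: set φ=23.73° → (κ,φ,ℓ)=(1.7127,23.73°,1.6026) → tip=(1.0275,0.4517,0.2257)
cmd 3: set κ=0.7558 → (κ,φ,ℓ)=(0.7558,23.73°,1.6026) → tip=(0.7851,0.3451,1.2385)

0.785 0.345 1.238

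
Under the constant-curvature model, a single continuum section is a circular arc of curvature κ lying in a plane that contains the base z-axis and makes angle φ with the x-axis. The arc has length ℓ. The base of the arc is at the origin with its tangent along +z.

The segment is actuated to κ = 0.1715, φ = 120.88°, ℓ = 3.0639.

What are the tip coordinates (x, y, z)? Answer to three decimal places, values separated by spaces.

-0.404 0.675 2.925

θ = κ·ℓ = 0.1715 × 3.0639 = 0.52546 rad
ρ = (1 − cos θ)/κ = (1 − 0.86509)/0.1715 = 0.78662
z = sin θ / κ = 0.50161/0.1715 = 2.92484
x = ρ cos φ = 0.78662 × cos(120.88°) = -0.40373
y = ρ sin φ = 0.78662 × sin(120.88°) = 0.67512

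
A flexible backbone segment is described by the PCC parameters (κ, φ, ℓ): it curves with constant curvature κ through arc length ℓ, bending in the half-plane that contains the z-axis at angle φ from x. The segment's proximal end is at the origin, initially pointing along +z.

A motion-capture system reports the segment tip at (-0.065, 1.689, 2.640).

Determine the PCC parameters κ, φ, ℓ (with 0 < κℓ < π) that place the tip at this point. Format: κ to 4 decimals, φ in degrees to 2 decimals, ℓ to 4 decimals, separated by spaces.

0.3440 92.20 3.3108

ρ = √(x²+y²) = √(-0.065² + 1.689²) = 1.69025
φ = atan2(y, x) mod 360° = atan2(1.689, -0.065) = 92.2039°
|p|² = ρ² + z² = 1.69025² + 2.640² = 9.82655
κ = 2ρ / |p|² = 2×1.69025 / 9.82655 = 0.34402
θ = 2·atan2(ρ, z) = 2·atan2(1.69025, 2.640) = 1.13898 rad
ℓ = θ/κ = 1.13898/0.34402 = 3.31081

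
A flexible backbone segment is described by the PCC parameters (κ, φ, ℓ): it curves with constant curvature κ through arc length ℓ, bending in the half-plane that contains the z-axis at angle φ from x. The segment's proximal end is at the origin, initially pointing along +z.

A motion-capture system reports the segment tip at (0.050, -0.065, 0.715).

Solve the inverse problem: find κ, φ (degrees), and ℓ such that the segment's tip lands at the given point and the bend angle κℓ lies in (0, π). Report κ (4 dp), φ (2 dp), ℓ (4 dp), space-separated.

ρ = √(x²+y²) = √(0.050² + -0.065²) = 0.08201
φ = atan2(y, x) mod 360° = atan2(-0.065, 0.050) = 307.5686°
|p|² = ρ² + z² = 0.08201² + 0.715² = 0.51795
κ = 2ρ / |p|² = 2×0.08201 / 0.51795 = 0.31666
θ = 2·atan2(ρ, z) = 2·atan2(0.08201, 0.715) = 0.22839 rad
ℓ = θ/κ = 0.22839/0.31666 = 0.72125

0.3167 307.57 0.7213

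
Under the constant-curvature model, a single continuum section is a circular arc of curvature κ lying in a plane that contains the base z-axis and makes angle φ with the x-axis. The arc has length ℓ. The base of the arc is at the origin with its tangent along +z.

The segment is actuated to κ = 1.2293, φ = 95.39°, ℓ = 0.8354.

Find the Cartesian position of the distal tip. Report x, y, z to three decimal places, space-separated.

-0.037 0.391 0.696

θ = κ·ℓ = 1.2293 × 0.8354 = 1.02696 rad
ρ = (1 − cos θ)/κ = (1 − 0.51743)/1.2293 = 0.39256
z = sin θ / κ = 0.85573/1.2293 = 0.69611
x = ρ cos φ = 0.39256 × cos(95.39°) = -0.03688
y = ρ sin φ = 0.39256 × sin(95.39°) = 0.39083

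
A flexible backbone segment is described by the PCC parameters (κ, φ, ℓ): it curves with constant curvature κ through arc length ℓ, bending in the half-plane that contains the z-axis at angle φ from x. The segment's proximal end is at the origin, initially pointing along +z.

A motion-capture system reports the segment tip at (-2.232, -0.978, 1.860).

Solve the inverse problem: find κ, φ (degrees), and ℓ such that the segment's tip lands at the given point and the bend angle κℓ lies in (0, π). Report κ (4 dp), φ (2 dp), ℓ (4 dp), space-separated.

ρ = √(x²+y²) = √(-2.232² + -0.978²) = 2.43686
φ = atan2(y, x) mod 360° = atan2(-0.978, -2.232) = 203.6617°
|p|² = ρ² + z² = 2.43686² + 1.860² = 9.39791
κ = 2ρ / |p|² = 2×2.43686 / 9.39791 = 0.51860
θ = 2·atan2(ρ, z) = 2·atan2(2.43686, 1.860) = 1.83771 rad
ℓ = θ/κ = 1.83771/0.51860 = 3.54361

0.5186 203.66 3.5436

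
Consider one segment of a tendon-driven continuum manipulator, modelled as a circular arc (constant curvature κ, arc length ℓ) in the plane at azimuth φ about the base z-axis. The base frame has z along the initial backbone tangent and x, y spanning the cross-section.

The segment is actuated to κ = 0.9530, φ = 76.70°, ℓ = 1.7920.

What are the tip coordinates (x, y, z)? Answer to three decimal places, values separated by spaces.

θ = κ·ℓ = 0.9530 × 1.7920 = 1.70778 rad
ρ = (1 − cos θ)/κ = (1 − -0.13655)/0.9530 = 1.19260
z = sin θ / κ = 0.99063/0.9530 = 1.03949
x = ρ cos φ = 1.19260 × cos(76.70°) = 0.27436
y = ρ sin φ = 1.19260 × sin(76.70°) = 1.16062

0.274 1.161 1.039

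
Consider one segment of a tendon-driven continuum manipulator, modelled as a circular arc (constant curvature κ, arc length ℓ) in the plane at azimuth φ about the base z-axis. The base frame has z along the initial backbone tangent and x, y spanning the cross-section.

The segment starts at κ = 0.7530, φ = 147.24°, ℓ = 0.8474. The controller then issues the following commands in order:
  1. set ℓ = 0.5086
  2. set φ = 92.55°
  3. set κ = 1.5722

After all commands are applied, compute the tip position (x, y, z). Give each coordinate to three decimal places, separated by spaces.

initial: κ=0.7530, φ=147.24°, ℓ=0.8474
cmd 1: set ℓ=0.5086 → (κ,φ,ℓ)=(0.7530,147.24°,0.5086) → tip=(-0.0809,0.0521,0.4963)
cmd 2: set φ=92.55° → (κ,φ,ℓ)=(0.7530,92.55°,0.5086) → tip=(-0.0043,0.0961,0.4963)
cmd 3: set κ=1.5722 → (κ,φ,ℓ)=(1.5722,92.55°,0.5086) → tip=(-0.0086,0.1925,0.4561)

-0.009 0.193 0.456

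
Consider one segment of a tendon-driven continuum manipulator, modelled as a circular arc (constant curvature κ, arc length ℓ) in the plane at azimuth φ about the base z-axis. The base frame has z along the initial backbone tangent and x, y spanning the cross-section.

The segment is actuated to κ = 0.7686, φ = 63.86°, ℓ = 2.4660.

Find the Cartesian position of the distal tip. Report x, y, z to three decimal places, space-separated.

θ = κ·ℓ = 0.7686 × 2.4660 = 1.89537 rad
ρ = (1 − cos θ)/κ = (1 − -0.31890)/0.7686 = 1.71598
z = sin θ / κ = 0.94779/0.7686 = 1.23313
x = ρ cos φ = 1.71598 × cos(63.86°) = 0.75600
y = ρ sin φ = 1.71598 × sin(63.86°) = 1.54047

0.756 1.540 1.233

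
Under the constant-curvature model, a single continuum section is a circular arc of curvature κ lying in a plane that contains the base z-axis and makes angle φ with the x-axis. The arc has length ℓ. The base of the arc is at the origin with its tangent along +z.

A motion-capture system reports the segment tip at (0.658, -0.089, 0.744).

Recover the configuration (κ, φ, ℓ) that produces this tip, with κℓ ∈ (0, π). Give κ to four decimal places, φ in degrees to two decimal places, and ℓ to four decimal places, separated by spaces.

1.3354 352.30 1.0912

ρ = √(x²+y²) = √(0.658² + -0.089²) = 0.66399
φ = atan2(y, x) mod 360° = atan2(-0.089, 0.658) = 352.2970°
|p|² = ρ² + z² = 0.66399² + 0.744² = 0.99442
κ = 2ρ / |p|² = 2×0.66399 / 0.99442 = 1.33543
θ = 2·atan2(ρ, z) = 2·atan2(0.66399, 0.744) = 1.45727 rad
ℓ = θ/κ = 1.45727/1.33543 = 1.09123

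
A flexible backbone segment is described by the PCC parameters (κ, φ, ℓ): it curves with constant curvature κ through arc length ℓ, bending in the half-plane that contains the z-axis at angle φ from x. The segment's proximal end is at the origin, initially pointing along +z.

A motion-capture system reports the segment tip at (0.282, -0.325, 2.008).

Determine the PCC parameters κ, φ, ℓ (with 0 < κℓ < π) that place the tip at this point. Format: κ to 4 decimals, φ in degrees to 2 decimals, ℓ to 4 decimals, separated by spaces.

ρ = √(x²+y²) = √(0.282² + -0.325²) = 0.43029
φ = atan2(y, x) mod 360° = atan2(-0.325, 0.282) = 310.9479°
|p|² = ρ² + z² = 0.43029² + 2.008² = 4.21721
κ = 2ρ / |p|² = 2×0.43029 / 4.21721 = 0.20406
θ = 2·atan2(ρ, z) = 2·atan2(0.43029, 2.008) = 0.42219 rad
ℓ = θ/κ = 0.42219/0.20406 = 2.06892

0.2041 310.95 2.0689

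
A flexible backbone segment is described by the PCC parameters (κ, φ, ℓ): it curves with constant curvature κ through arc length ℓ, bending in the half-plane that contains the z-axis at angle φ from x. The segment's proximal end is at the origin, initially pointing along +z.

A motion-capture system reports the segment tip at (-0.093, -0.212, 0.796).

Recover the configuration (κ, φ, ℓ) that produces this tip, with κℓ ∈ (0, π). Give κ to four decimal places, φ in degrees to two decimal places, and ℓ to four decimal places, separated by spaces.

0.6737 246.31 0.8402

ρ = √(x²+y²) = √(-0.093² + -0.212²) = 0.23150
φ = atan2(y, x) mod 360° = atan2(-0.212, -0.093) = 246.3139°
|p|² = ρ² + z² = 0.23150² + 0.796² = 0.68721
κ = 2ρ / |p|² = 2×0.23150 / 0.68721 = 0.67374
θ = 2·atan2(ρ, z) = 2·atan2(0.23150, 0.796) = 0.56605 rad
ℓ = θ/κ = 0.56605/0.67374 = 0.84015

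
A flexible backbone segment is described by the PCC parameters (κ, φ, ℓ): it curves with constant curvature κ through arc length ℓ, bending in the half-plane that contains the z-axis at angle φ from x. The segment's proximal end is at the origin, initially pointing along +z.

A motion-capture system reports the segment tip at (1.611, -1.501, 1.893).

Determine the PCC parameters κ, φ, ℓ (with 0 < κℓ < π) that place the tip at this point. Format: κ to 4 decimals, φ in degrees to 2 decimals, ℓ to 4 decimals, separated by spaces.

ρ = √(x²+y²) = √(1.611² + -1.501²) = 2.20189
φ = atan2(y, x) mod 360° = atan2(-1.501, 1.611) = 317.0244°
|p|² = ρ² + z² = 2.20189² + 1.893² = 8.43177
κ = 2ρ / |p|² = 2×2.20189 / 8.43177 = 0.52228
θ = 2·atan2(ρ, z) = 2·atan2(2.20189, 1.893) = 1.72138 rad
ℓ = θ/κ = 1.72138/0.52228 = 3.29586

0.5223 317.02 3.2959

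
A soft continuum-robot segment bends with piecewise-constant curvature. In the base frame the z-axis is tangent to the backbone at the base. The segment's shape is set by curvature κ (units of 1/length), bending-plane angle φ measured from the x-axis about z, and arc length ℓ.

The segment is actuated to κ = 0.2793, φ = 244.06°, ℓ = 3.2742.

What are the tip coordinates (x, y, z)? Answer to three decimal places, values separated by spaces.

θ = κ·ℓ = 0.2793 × 3.2742 = 0.91448 rad
ρ = (1 − cos θ)/κ = (1 − 0.61020)/0.2793 = 1.39563
z = sin θ / κ = 0.79225/0.2793 = 2.83655
x = ρ cos φ = 1.39563 × cos(244.06°) = -0.61049
y = ρ sin φ = 1.39563 × sin(244.06°) = -1.25503

-0.610 -1.255 2.837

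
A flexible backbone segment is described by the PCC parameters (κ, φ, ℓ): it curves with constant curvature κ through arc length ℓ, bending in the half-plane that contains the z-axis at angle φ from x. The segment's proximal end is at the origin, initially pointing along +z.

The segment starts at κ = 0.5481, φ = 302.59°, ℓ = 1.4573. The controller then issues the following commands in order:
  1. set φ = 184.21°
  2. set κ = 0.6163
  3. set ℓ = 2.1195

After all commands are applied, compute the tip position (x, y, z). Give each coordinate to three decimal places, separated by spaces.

initial: κ=0.5481, φ=302.59°, ℓ=1.4573
cmd 1: set φ=184.21° → (κ,φ,ℓ)=(0.5481,184.21°,1.4573) → tip=(-0.5502,-0.0405,1.3072)
cmd 2: set κ=0.6163 → (κ,φ,ℓ)=(0.6163,184.21°,1.4573) → tip=(-0.6100,-0.0449,1.2691)
cmd 3: set ℓ=2.1195 → (κ,φ,ℓ)=(0.6163,184.21°,2.1195) → tip=(-1.1951,-0.0880,1.5661)

-1.195 -0.088 1.566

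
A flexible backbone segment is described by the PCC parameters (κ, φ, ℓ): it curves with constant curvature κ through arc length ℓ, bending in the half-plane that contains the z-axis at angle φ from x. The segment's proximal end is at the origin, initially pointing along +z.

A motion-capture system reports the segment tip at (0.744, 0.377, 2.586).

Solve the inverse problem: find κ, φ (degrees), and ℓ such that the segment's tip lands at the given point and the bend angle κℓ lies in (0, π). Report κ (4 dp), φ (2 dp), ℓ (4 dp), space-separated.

0.2259 26.87 2.7618

ρ = √(x²+y²) = √(0.744² + 0.377²) = 0.83407
φ = atan2(y, x) mod 360° = atan2(0.377, 0.744) = 26.8723°
|p|² = ρ² + z² = 0.83407² + 2.586² = 7.38306
κ = 2ρ / |p|² = 2×0.83407 / 7.38306 = 0.22594
θ = 2·atan2(ρ, z) = 2·atan2(0.83407, 2.586) = 0.62399 rad
ℓ = θ/κ = 0.62399/0.22594 = 2.76177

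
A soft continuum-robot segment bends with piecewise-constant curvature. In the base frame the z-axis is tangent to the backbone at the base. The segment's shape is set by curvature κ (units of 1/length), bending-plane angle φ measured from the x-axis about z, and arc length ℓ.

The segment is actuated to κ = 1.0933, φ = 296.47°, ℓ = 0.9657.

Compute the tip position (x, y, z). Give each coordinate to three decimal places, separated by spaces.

θ = κ·ℓ = 1.0933 × 0.9657 = 1.05580 rad
ρ = (1 − cos θ)/κ = (1 − 0.49253)/1.0933 = 0.46416
z = sin θ / κ = 0.87029/1.0933 = 0.79603
x = ρ cos φ = 0.46416 × cos(296.47°) = 0.20689
y = ρ sin φ = 0.46416 × sin(296.47°) = -0.41550

0.207 -0.416 0.796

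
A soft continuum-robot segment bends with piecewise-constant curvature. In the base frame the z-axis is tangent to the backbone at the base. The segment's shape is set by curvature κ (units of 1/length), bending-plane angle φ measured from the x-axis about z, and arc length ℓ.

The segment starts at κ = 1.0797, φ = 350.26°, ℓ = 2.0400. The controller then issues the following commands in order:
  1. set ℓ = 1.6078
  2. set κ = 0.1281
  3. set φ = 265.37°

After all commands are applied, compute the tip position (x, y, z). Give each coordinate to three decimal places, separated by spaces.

-0.013 -0.164 1.596

initial: κ=1.0797, φ=350.26°, ℓ=2.0400
cmd 1: set ℓ=1.6078 → (κ,φ,ℓ)=(1.0797,350.26°,1.6078) → tip=(1.0629,-0.1824,0.9136)
cmd 2: set κ=0.1281 → (κ,φ,ℓ)=(0.1281,350.26°,1.6078) → tip=(0.1626,-0.0279,1.5965)
cmd 3: set φ=265.37° → (κ,φ,ℓ)=(0.1281,265.37°,1.6078) → tip=(-0.0133,-0.1644,1.5965)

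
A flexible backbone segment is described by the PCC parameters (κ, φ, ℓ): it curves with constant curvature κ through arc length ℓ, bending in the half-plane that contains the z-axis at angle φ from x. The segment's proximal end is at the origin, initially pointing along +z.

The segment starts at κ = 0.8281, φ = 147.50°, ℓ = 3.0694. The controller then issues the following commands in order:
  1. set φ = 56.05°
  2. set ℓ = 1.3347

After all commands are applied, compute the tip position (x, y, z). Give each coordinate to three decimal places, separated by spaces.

initial: κ=0.8281, φ=147.50°, ℓ=3.0694
cmd 1: set φ=56.05° → (κ,φ,ℓ)=(0.8281,56.05°,3.0694) → tip=(1.2311,1.8286,0.6817)
cmd 2: set ℓ=1.3347 → (κ,φ,ℓ)=(0.8281,56.05°,1.3347) → tip=(0.3717,0.5521,1.0791)

0.372 0.552 1.079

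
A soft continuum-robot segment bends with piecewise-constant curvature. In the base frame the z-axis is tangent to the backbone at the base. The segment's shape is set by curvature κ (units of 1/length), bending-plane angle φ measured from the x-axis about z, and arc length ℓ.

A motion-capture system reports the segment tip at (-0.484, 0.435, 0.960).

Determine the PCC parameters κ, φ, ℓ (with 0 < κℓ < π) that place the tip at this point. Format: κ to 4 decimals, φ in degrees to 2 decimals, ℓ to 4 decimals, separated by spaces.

0.9676 138.05 1.2313

ρ = √(x²+y²) = √(-0.484² + 0.435²) = 0.65075
φ = atan2(y, x) mod 360° = atan2(0.435, -0.484) = 138.0521°
|p|² = ρ² + z² = 0.65075² + 0.960² = 1.34508
κ = 2ρ / |p|² = 2×0.65075 / 1.34508 = 0.96761
θ = 2·atan2(ρ, z) = 2·atan2(0.65075, 0.960) = 1.19144 rad
ℓ = θ/κ = 1.19144/0.96761 = 1.23132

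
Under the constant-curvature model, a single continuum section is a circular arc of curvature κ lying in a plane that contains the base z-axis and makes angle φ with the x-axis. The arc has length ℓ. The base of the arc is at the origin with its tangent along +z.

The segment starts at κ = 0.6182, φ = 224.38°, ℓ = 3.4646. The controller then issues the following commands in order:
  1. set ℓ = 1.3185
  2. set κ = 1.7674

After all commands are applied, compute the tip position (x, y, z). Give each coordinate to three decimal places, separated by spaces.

-0.683 -0.668 0.410

initial: κ=0.6182, φ=224.38°, ℓ=3.4646
cmd 1: set ℓ=1.3185 → (κ,φ,ℓ)=(0.6182,224.38°,1.3185) → tip=(-0.3633,-0.3555,1.1773)
cmd 2: set κ=1.7674 → (κ,φ,ℓ)=(1.7674,224.38°,1.3185) → tip=(-0.6828,-0.6682,0.4103)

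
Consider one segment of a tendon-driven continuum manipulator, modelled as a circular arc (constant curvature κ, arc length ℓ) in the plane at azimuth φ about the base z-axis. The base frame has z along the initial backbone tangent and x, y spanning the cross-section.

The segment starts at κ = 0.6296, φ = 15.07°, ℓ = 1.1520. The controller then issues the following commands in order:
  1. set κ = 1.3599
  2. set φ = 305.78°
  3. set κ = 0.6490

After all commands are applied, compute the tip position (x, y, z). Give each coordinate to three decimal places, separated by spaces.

0.240 -0.333 1.048

initial: κ=0.6296, φ=15.07°, ℓ=1.1520
cmd 1: set κ=1.3599 → (κ,φ,ℓ)=(1.3599,15.07°,1.1520) → tip=(0.7071,0.1904,0.7353)
cmd 2: set φ=305.78° → (κ,φ,ℓ)=(1.3599,305.78°,1.1520) → tip=(0.4281,-0.5941,0.7353)
cmd 3: set κ=0.6490 → (κ,φ,ℓ)=(0.6490,305.78°,1.1520) → tip=(0.2403,-0.3334,1.0476)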